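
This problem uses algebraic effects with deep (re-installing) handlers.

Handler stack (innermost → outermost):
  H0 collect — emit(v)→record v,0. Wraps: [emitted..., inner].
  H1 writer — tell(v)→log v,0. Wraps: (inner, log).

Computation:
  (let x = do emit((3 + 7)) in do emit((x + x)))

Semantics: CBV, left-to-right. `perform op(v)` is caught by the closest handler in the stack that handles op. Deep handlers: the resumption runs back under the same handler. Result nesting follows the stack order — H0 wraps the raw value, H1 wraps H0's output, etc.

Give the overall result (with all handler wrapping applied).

Step-by-step:
emit(10) @ H0 ⇒ out+=10
emit(0) @ H0 ⇒ out+=0
H0 returns [10, 0, 0]
H1 returns ([10, 0, 0], ())
= ([10, 0, 0], ())

Answer: ([10, 0, 0], ())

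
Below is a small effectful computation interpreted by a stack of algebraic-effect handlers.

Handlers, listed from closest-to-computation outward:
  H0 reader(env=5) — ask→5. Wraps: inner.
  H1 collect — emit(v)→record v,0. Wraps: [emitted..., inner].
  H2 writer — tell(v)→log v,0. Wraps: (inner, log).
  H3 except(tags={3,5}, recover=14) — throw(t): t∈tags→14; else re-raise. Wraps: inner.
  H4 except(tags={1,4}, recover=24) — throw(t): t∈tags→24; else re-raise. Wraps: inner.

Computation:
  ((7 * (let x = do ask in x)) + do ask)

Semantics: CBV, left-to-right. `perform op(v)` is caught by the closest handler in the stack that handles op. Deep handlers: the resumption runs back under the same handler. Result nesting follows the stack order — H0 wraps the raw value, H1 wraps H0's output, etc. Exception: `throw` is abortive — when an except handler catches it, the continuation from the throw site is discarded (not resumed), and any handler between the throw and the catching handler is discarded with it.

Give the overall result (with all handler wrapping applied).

Answer: ([40], ())

Step-by-step:
ask @ H0 ⇒ 5
ask @ H0 ⇒ 5
H0 returns 40
H1 returns [40]
H2 returns ([40], ())
H3 returns ([40], ())
H4 returns ([40], ())
= ([40], ())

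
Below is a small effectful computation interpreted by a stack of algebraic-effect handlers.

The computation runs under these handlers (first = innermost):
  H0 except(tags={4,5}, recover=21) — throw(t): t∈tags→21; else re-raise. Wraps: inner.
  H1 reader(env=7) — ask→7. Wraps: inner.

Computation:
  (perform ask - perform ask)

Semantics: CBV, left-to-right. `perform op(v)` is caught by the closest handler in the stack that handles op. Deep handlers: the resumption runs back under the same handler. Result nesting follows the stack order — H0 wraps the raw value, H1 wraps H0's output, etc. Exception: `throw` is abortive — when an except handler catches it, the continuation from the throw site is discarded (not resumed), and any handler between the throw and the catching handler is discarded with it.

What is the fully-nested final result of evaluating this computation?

Answer: 0

Evaluation trace:
ask @ H1 ⇒ 7
ask @ H1 ⇒ 7
H0 returns 0
H1 returns 0
= 0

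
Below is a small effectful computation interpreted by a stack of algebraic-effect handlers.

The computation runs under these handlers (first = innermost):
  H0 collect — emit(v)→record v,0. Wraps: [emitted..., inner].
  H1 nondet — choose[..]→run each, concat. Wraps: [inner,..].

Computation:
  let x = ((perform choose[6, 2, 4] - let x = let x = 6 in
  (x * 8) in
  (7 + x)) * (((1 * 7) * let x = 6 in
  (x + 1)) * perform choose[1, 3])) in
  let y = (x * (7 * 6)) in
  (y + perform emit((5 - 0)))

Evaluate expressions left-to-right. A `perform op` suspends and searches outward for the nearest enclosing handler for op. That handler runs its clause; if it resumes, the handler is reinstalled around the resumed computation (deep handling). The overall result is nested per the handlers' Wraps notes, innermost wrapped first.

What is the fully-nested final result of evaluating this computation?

Step-by-step:
choose[6, 2, 4] @ H1
  branch[0] choose=6:
    choose[1, 3] @ H1
      branch[0] choose=1:
        emit(5) @ H0 ⇒ out+=5
        H0 returns [5, -100842]
        H1 returns [[5, -100842]]
      branch[1] choose=3:
        emit(5) @ H0 ⇒ out+=5
        H0 returns [5, -302526]
        H1 returns [[5, -302526]]
  branch[1] choose=2:
    choose[1, 3] @ H1
      branch[0] choose=1:
        emit(5) @ H0 ⇒ out+=5
        H0 returns [5, -109074]
        H1 returns [[5, -109074]]
      branch[1] choose=3:
        emit(5) @ H0 ⇒ out+=5
        H0 returns [5, -327222]
        H1 returns [[5, -327222]]
  branch[2] choose=4:
    choose[1, 3] @ H1
      branch[0] choose=1:
        emit(5) @ H0 ⇒ out+=5
        H0 returns [5, -104958]
        H1 returns [[5, -104958]]
      branch[1] choose=3:
        emit(5) @ H0 ⇒ out+=5
        H0 returns [5, -314874]
        H1 returns [[5, -314874]]
= [[5, -100842], [5, -302526], [5, -109074], [5, -327222], [5, -104958], [5, -314874]]

Answer: [[5, -100842], [5, -302526], [5, -109074], [5, -327222], [5, -104958], [5, -314874]]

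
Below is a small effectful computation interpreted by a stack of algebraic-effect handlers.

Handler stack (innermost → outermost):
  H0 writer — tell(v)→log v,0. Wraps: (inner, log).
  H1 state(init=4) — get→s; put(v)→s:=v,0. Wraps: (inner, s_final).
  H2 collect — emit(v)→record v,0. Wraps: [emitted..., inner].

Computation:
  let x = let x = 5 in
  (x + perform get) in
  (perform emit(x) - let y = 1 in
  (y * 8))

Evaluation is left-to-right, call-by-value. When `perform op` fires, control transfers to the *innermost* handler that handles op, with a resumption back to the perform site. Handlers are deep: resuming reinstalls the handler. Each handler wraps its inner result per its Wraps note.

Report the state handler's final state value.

Evaluation trace:
get @ H1 ⇒ 4
emit(9) @ H2 ⇒ out+=9
H0 returns (-8, ())
H1 returns ((-8, ()), 4)
H2 returns [9, ((-8, ()), 4)]
= [9, ((-8, ()), 4)]

Answer: 4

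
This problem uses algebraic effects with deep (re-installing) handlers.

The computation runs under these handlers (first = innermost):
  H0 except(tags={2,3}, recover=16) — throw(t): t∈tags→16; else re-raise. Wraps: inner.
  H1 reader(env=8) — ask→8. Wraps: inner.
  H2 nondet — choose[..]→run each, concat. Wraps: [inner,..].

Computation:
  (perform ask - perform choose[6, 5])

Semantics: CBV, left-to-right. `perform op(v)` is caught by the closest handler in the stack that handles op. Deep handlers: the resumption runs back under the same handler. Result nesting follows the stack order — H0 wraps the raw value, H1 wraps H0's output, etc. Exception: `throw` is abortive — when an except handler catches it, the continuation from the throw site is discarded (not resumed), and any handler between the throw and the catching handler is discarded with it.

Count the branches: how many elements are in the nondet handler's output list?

Answer: 2

Evaluation trace:
ask @ H1 ⇒ 8
choose[6, 5] @ H2
  branch[0] choose=6:
    H0 returns 2
    H1 returns 2
    H2 returns [2]
  branch[1] choose=5:
    H0 returns 3
    H1 returns 3
    H2 returns [3]
= [2, 3]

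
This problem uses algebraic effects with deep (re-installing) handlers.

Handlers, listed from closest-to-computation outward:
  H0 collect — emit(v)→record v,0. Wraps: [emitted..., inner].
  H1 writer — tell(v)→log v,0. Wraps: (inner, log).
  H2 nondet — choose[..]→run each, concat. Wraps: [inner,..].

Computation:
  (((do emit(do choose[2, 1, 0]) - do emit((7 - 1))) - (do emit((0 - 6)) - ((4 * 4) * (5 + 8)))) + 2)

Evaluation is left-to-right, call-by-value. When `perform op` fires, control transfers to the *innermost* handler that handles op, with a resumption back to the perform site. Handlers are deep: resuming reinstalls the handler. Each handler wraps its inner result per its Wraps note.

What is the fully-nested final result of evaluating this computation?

Answer: [([2, 6, -6, 210], ()), ([1, 6, -6, 210], ()), ([0, 6, -6, 210], ())]

Evaluation trace:
choose[2, 1, 0] @ H2
  branch[0] choose=2:
    emit(2) @ H0 ⇒ out+=2
    emit(6) @ H0 ⇒ out+=6
    emit(-6) @ H0 ⇒ out+=-6
    H0 returns [2, 6, -6, 210]
    H1 returns ([2, 6, -6, 210], ())
    H2 returns [([2, 6, -6, 210], ())]
  branch[1] choose=1:
    emit(1) @ H0 ⇒ out+=1
    emit(6) @ H0 ⇒ out+=6
    emit(-6) @ H0 ⇒ out+=-6
    H0 returns [1, 6, -6, 210]
    H1 returns ([1, 6, -6, 210], ())
    H2 returns [([1, 6, -6, 210], ())]
  branch[2] choose=0:
    emit(0) @ H0 ⇒ out+=0
    emit(6) @ H0 ⇒ out+=6
    emit(-6) @ H0 ⇒ out+=-6
    H0 returns [0, 6, -6, 210]
    H1 returns ([0, 6, -6, 210], ())
    H2 returns [([0, 6, -6, 210], ())]
= [([2, 6, -6, 210], ()), ([1, 6, -6, 210], ()), ([0, 6, -6, 210], ())]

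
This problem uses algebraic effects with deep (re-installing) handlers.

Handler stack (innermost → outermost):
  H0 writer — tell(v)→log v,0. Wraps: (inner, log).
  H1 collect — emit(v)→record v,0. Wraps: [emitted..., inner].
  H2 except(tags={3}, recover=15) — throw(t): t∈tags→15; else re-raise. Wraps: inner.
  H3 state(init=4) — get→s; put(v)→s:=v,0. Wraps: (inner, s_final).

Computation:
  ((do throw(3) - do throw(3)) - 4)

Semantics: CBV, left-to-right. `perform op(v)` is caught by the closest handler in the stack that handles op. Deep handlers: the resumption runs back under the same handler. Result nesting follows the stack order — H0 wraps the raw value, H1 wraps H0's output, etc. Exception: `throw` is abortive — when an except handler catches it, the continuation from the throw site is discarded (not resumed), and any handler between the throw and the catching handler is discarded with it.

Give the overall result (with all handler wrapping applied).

Evaluation trace:
throw(3) @ H2 caught ⇒ 15
H3 returns (15, 4)
= (15, 4)

Answer: (15, 4)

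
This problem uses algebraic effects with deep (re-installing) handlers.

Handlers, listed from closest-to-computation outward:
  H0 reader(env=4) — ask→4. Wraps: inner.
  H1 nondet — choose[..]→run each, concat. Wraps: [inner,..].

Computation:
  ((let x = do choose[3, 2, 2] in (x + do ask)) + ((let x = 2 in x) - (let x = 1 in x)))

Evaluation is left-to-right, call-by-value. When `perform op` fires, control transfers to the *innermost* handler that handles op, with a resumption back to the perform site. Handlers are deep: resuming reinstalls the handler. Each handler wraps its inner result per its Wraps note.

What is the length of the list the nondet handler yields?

Answer: 3

Evaluation trace:
choose[3, 2, 2] @ H1
  branch[0] choose=3:
    ask @ H0 ⇒ 4
    H0 returns 8
    H1 returns [8]
  branch[1] choose=2:
    ask @ H0 ⇒ 4
    H0 returns 7
    H1 returns [7]
  branch[2] choose=2:
    ask @ H0 ⇒ 4
    H0 returns 7
    H1 returns [7]
= [8, 7, 7]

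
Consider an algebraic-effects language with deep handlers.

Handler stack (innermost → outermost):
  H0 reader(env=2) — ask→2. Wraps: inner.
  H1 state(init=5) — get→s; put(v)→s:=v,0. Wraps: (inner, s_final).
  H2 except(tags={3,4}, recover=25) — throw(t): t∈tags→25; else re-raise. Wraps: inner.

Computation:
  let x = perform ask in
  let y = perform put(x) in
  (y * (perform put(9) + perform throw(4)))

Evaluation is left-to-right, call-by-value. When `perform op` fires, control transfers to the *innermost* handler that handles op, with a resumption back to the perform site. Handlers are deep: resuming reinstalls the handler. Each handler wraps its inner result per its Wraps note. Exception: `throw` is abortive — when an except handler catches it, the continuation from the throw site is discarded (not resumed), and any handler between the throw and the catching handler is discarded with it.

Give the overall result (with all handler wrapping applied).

Step-by-step:
ask @ H0 ⇒ 2
put(2) @ H1 ⇒ s:=2
put(9) @ H1 ⇒ s:=9
throw(4) @ H2 caught ⇒ 25
= 25

Answer: 25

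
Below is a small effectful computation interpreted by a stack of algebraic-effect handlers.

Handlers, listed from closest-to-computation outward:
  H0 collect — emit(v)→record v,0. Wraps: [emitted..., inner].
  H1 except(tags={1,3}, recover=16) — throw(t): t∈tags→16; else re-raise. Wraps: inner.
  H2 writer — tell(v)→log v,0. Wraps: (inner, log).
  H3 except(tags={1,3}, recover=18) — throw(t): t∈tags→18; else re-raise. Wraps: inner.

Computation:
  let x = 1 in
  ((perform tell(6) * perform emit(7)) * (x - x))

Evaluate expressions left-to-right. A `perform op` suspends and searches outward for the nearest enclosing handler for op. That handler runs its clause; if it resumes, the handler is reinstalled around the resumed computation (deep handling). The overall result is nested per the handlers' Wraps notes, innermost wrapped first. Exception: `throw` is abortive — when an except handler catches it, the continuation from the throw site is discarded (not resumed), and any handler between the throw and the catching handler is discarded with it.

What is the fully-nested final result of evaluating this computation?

Answer: ([7, 0], (6))

Evaluation trace:
tell(6) @ H2 ⇒ log+=6
emit(7) @ H0 ⇒ out+=7
H0 returns [7, 0]
H1 returns [7, 0]
H2 returns ([7, 0], (6))
H3 returns ([7, 0], (6))
= ([7, 0], (6))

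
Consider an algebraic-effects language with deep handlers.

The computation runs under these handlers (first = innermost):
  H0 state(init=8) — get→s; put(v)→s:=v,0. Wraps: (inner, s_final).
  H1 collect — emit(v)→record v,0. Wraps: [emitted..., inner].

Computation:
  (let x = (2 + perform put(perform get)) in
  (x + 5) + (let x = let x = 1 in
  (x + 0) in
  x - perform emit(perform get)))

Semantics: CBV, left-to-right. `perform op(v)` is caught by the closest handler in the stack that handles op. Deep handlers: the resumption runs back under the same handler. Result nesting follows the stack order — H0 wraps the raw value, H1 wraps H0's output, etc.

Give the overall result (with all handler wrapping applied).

Answer: [8, (8, 8)]

Working:
get @ H0 ⇒ 8
put(8) @ H0 ⇒ s:=8
get @ H0 ⇒ 8
emit(8) @ H1 ⇒ out+=8
H0 returns (8, 8)
H1 returns [8, (8, 8)]
= [8, (8, 8)]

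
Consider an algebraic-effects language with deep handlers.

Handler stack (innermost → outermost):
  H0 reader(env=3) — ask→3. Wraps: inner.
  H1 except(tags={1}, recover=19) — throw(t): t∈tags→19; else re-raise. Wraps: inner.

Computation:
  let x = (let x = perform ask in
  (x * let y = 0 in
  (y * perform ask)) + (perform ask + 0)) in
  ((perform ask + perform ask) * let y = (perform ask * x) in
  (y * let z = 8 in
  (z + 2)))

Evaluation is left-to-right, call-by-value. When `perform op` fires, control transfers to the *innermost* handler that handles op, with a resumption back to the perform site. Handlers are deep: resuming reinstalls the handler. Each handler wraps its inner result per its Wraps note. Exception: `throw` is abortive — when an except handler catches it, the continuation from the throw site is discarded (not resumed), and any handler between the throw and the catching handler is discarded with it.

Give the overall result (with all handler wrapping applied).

Answer: 540

Working:
ask @ H0 ⇒ 3
ask @ H0 ⇒ 3
ask @ H0 ⇒ 3
ask @ H0 ⇒ 3
ask @ H0 ⇒ 3
ask @ H0 ⇒ 3
H0 returns 540
H1 returns 540
= 540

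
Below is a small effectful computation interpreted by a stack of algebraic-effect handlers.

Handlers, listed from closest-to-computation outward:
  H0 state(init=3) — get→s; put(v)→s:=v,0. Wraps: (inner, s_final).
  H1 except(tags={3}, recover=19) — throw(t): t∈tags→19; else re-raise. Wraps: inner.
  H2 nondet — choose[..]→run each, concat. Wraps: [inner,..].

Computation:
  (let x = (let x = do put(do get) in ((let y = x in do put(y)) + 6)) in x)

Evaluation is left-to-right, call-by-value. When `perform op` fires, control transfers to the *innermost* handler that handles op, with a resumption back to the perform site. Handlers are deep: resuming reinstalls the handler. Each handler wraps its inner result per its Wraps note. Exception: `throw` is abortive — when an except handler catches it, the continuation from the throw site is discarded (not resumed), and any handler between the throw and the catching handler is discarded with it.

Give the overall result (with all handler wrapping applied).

Answer: [(6, 0)]

Evaluation trace:
get @ H0 ⇒ 3
put(3) @ H0 ⇒ s:=3
put(0) @ H0 ⇒ s:=0
H0 returns (6, 0)
H1 returns (6, 0)
H2 returns [(6, 0)]
= [(6, 0)]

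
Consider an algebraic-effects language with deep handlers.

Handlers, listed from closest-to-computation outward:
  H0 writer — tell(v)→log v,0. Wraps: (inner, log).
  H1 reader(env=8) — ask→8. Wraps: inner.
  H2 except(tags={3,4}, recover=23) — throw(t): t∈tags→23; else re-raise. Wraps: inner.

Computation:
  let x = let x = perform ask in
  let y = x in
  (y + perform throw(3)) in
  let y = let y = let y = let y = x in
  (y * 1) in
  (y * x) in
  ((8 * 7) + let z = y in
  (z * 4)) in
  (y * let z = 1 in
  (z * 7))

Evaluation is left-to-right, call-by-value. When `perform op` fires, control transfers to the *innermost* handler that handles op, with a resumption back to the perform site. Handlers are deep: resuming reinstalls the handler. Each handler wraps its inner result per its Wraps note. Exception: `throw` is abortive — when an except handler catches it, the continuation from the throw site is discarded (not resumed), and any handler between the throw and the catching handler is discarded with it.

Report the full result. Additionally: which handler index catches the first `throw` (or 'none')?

Answer: 23 ; first throw caught by: H2

Step-by-step:
ask @ H1 ⇒ 8
throw(3) @ H2 caught ⇒ 23
= 23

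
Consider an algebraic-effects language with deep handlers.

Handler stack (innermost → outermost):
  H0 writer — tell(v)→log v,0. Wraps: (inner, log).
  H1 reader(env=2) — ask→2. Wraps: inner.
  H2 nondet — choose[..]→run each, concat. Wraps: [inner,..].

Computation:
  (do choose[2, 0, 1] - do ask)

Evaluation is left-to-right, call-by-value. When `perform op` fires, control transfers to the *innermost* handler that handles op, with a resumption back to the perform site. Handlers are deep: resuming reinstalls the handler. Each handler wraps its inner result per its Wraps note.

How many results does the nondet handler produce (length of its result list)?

Working:
choose[2, 0, 1] @ H2
  branch[0] choose=2:
    ask @ H1 ⇒ 2
    H0 returns (0, ())
    H1 returns (0, ())
    H2 returns [(0, ())]
  branch[1] choose=0:
    ask @ H1 ⇒ 2
    H0 returns (-2, ())
    H1 returns (-2, ())
    H2 returns [(-2, ())]
  branch[2] choose=1:
    ask @ H1 ⇒ 2
    H0 returns (-1, ())
    H1 returns (-1, ())
    H2 returns [(-1, ())]
= [(0, ()), (-2, ()), (-1, ())]

Answer: 3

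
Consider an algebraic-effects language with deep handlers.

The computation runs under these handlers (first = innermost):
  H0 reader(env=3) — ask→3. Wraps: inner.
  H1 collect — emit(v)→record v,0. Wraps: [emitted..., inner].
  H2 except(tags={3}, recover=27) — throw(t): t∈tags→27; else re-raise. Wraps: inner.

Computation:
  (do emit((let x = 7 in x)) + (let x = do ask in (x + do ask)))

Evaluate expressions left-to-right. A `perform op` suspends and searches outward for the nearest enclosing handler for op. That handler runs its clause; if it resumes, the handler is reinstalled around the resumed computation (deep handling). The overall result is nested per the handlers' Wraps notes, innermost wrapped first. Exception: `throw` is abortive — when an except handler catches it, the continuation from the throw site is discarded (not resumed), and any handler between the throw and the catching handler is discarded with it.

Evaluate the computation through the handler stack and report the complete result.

Step-by-step:
emit(7) @ H1 ⇒ out+=7
ask @ H0 ⇒ 3
ask @ H0 ⇒ 3
H0 returns 6
H1 returns [7, 6]
H2 returns [7, 6]
= [7, 6]

Answer: [7, 6]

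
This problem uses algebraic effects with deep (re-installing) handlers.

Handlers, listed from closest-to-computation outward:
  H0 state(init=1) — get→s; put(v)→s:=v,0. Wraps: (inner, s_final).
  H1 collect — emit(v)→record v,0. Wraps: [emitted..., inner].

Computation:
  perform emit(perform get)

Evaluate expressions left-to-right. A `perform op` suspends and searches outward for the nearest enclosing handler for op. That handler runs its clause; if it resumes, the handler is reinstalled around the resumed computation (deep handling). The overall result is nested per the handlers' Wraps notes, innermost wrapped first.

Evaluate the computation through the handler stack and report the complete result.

Evaluation trace:
get @ H0 ⇒ 1
emit(1) @ H1 ⇒ out+=1
H0 returns (0, 1)
H1 returns [1, (0, 1)]
= [1, (0, 1)]

Answer: [1, (0, 1)]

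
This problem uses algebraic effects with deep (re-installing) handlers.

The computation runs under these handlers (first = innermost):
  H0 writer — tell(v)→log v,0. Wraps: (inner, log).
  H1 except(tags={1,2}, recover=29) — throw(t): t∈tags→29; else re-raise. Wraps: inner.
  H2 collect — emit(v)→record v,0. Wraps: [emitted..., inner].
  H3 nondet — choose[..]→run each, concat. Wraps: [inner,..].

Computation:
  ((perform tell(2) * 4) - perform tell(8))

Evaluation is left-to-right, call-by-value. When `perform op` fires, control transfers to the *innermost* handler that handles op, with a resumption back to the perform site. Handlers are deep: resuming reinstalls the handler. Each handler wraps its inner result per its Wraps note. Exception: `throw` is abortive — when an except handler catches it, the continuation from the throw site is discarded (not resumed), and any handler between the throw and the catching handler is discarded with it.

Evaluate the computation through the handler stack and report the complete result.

Answer: [[(0, (2, 8))]]

Evaluation trace:
tell(2) @ H0 ⇒ log+=2
tell(8) @ H0 ⇒ log+=8
H0 returns (0, (2, 8))
H1 returns (0, (2, 8))
H2 returns [(0, (2, 8))]
H3 returns [[(0, (2, 8))]]
= [[(0, (2, 8))]]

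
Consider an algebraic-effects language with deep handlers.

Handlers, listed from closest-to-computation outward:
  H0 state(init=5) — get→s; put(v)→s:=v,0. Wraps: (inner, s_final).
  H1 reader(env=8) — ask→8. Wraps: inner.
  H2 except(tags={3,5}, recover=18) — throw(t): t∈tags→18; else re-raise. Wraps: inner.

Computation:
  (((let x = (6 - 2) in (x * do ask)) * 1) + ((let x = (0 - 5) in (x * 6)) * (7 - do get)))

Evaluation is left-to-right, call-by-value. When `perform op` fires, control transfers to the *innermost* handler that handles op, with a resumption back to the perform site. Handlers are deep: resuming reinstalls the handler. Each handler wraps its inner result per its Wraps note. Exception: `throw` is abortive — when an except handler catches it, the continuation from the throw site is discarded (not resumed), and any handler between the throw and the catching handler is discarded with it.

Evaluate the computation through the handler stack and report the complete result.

Answer: (-28, 5)

Evaluation trace:
ask @ H1 ⇒ 8
get @ H0 ⇒ 5
H0 returns (-28, 5)
H1 returns (-28, 5)
H2 returns (-28, 5)
= (-28, 5)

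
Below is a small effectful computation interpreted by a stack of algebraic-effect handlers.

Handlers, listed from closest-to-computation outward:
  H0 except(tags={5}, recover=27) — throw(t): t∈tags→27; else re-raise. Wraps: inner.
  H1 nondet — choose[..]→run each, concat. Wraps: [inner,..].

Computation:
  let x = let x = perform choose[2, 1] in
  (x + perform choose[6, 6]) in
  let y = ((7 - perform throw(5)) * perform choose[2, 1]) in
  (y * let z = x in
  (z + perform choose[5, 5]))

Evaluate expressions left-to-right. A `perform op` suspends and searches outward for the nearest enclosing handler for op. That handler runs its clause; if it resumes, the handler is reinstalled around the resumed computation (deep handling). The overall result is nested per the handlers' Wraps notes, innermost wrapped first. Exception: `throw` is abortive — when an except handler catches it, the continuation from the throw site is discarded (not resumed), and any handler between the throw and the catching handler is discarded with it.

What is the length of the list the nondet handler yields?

Evaluation trace:
choose[2, 1] @ H1
  branch[0] choose=2:
    choose[6, 6] @ H1
      branch[0] choose=6:
        throw(5) @ H0 caught ⇒ 27
        H1 returns [27]
      branch[1] choose=6:
        throw(5) @ H0 caught ⇒ 27
        H1 returns [27]
  branch[1] choose=1:
    choose[6, 6] @ H1
      branch[0] choose=6:
        throw(5) @ H0 caught ⇒ 27
        H1 returns [27]
      branch[1] choose=6:
        throw(5) @ H0 caught ⇒ 27
        H1 returns [27]
= [27, 27, 27, 27]

Answer: 4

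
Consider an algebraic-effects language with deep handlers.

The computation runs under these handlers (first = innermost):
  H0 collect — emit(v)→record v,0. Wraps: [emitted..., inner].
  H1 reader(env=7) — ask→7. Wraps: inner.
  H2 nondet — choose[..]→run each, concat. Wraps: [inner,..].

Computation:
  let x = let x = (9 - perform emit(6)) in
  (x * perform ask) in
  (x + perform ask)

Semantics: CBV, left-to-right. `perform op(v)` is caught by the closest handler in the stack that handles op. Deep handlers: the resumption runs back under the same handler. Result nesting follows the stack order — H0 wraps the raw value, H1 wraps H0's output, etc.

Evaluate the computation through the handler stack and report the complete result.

Working:
emit(6) @ H0 ⇒ out+=6
ask @ H1 ⇒ 7
ask @ H1 ⇒ 7
H0 returns [6, 70]
H1 returns [6, 70]
H2 returns [[6, 70]]
= [[6, 70]]

Answer: [[6, 70]]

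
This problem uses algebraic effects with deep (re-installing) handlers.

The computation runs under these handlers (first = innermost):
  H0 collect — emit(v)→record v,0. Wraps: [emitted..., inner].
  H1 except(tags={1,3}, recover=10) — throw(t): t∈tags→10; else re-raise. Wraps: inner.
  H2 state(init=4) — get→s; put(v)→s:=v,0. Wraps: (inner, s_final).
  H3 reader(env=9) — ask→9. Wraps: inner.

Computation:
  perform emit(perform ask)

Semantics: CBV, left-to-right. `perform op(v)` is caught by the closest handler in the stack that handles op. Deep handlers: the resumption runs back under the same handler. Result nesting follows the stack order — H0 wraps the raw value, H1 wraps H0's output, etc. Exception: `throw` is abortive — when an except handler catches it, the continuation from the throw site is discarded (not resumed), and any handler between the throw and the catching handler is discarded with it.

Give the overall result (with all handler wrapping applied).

Step-by-step:
ask @ H3 ⇒ 9
emit(9) @ H0 ⇒ out+=9
H0 returns [9, 0]
H1 returns [9, 0]
H2 returns ([9, 0], 4)
H3 returns ([9, 0], 4)
= ([9, 0], 4)

Answer: ([9, 0], 4)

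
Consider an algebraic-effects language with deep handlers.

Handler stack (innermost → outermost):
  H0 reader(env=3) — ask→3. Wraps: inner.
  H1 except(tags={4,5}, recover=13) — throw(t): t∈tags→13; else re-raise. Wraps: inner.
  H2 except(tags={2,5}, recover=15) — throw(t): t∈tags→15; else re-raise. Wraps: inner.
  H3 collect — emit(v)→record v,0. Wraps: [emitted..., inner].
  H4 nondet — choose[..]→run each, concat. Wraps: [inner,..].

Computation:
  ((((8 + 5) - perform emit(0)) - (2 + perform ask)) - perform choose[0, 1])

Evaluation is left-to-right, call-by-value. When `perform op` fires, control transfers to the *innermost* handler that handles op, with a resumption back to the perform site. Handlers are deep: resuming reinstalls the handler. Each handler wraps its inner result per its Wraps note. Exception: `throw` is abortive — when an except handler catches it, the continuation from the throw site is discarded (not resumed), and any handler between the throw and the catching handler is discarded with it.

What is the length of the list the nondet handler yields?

Answer: 2

Working:
emit(0) @ H3 ⇒ out+=0
ask @ H0 ⇒ 3
choose[0, 1] @ H4
  branch[0] choose=0:
    H0 returns 8
    H1 returns 8
    H2 returns 8
    H3 returns [0, 8]
    H4 returns [[0, 8]]
  branch[1] choose=1:
    H0 returns 7
    H1 returns 7
    H2 returns 7
    H3 returns [0, 7]
    H4 returns [[0, 7]]
= [[0, 8], [0, 7]]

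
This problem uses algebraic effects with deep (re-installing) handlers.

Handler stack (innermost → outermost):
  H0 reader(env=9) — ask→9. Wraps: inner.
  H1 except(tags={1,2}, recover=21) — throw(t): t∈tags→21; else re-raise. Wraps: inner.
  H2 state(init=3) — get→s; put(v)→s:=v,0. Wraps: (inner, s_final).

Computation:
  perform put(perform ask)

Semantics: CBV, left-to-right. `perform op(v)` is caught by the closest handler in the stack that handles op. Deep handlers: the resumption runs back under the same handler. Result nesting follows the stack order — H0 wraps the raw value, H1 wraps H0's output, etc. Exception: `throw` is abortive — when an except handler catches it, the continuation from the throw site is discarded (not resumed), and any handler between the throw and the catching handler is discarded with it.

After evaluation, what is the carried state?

Answer: 9

Step-by-step:
ask @ H0 ⇒ 9
put(9) @ H2 ⇒ s:=9
H0 returns 0
H1 returns 0
H2 returns (0, 9)
= (0, 9)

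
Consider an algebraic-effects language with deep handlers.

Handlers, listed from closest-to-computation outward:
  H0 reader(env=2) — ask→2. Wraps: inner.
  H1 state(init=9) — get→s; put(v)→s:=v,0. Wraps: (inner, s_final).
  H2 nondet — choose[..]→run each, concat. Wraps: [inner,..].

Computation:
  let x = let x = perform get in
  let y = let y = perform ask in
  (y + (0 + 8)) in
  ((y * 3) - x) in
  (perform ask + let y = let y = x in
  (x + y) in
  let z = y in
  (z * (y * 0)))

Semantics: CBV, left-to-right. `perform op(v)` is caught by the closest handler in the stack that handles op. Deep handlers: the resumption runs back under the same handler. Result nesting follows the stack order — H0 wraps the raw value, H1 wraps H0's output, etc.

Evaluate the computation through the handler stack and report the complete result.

Answer: [(2, 9)]

Step-by-step:
get @ H1 ⇒ 9
ask @ H0 ⇒ 2
ask @ H0 ⇒ 2
H0 returns 2
H1 returns (2, 9)
H2 returns [(2, 9)]
= [(2, 9)]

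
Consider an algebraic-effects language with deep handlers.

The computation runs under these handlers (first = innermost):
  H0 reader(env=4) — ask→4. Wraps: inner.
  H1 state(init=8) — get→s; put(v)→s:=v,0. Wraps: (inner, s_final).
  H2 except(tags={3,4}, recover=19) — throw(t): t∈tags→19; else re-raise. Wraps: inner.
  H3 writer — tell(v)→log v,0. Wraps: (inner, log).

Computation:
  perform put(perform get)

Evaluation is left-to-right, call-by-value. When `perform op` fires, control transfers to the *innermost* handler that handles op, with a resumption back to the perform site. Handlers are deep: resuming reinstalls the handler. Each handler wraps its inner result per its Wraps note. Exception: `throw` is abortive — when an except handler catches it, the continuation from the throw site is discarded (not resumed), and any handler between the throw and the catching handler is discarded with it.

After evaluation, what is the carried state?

Answer: 8

Evaluation trace:
get @ H1 ⇒ 8
put(8) @ H1 ⇒ s:=8
H0 returns 0
H1 returns (0, 8)
H2 returns (0, 8)
H3 returns ((0, 8), ())
= ((0, 8), ())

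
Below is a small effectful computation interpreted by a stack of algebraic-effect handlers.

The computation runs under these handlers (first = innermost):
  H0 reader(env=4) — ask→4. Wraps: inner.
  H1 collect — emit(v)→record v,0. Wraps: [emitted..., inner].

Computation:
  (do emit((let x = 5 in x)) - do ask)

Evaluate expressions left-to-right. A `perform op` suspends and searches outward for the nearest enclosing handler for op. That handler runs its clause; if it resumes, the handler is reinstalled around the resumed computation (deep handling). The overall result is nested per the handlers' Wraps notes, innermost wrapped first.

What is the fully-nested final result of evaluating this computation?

Step-by-step:
emit(5) @ H1 ⇒ out+=5
ask @ H0 ⇒ 4
H0 returns -4
H1 returns [5, -4]
= [5, -4]

Answer: [5, -4]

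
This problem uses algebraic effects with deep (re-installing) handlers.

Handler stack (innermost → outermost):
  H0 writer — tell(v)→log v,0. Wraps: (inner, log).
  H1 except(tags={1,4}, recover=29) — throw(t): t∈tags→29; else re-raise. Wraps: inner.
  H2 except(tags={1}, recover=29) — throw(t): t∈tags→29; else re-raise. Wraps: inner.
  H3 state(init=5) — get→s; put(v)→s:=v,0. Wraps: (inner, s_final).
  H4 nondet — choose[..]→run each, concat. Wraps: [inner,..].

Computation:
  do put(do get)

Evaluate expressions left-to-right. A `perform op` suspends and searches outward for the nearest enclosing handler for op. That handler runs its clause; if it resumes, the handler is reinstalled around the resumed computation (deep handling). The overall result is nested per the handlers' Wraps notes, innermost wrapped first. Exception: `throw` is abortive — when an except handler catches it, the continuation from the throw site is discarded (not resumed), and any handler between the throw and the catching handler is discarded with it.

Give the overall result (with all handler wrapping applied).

Working:
get @ H3 ⇒ 5
put(5) @ H3 ⇒ s:=5
H0 returns (0, ())
H1 returns (0, ())
H2 returns (0, ())
H3 returns ((0, ()), 5)
H4 returns [((0, ()), 5)]
= [((0, ()), 5)]

Answer: [((0, ()), 5)]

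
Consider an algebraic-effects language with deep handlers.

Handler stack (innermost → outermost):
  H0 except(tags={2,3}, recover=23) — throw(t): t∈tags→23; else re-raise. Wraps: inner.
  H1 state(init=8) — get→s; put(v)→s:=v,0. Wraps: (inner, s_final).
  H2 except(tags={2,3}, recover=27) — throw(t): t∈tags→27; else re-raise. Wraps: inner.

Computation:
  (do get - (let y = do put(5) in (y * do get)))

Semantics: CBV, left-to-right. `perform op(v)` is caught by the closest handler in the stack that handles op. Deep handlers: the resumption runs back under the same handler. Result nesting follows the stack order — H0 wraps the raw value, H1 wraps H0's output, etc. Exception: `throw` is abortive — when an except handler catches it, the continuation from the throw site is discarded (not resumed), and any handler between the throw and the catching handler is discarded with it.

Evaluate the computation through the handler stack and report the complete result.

Answer: (8, 5)

Working:
get @ H1 ⇒ 8
put(5) @ H1 ⇒ s:=5
get @ H1 ⇒ 5
H0 returns 8
H1 returns (8, 5)
H2 returns (8, 5)
= (8, 5)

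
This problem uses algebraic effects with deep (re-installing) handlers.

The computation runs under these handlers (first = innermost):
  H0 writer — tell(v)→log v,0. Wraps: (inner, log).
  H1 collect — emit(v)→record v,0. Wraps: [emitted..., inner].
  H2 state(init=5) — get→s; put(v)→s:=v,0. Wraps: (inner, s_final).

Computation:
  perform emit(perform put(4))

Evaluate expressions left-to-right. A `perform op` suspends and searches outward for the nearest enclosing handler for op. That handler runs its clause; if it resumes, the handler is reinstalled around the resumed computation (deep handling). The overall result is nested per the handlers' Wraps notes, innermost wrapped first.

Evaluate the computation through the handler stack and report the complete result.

Working:
put(4) @ H2 ⇒ s:=4
emit(0) @ H1 ⇒ out+=0
H0 returns (0, ())
H1 returns [0, (0, ())]
H2 returns ([0, (0, ())], 4)
= ([0, (0, ())], 4)

Answer: ([0, (0, ())], 4)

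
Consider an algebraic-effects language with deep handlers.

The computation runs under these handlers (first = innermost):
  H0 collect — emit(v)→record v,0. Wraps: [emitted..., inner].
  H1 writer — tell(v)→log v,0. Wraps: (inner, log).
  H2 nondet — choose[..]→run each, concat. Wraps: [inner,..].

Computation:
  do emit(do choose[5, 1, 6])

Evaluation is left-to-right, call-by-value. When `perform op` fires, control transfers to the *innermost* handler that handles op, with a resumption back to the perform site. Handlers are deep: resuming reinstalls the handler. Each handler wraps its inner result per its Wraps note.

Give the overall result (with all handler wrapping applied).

Answer: [([5, 0], ()), ([1, 0], ()), ([6, 0], ())]

Evaluation trace:
choose[5, 1, 6] @ H2
  branch[0] choose=5:
    emit(5) @ H0 ⇒ out+=5
    H0 returns [5, 0]
    H1 returns ([5, 0], ())
    H2 returns [([5, 0], ())]
  branch[1] choose=1:
    emit(1) @ H0 ⇒ out+=1
    H0 returns [1, 0]
    H1 returns ([1, 0], ())
    H2 returns [([1, 0], ())]
  branch[2] choose=6:
    emit(6) @ H0 ⇒ out+=6
    H0 returns [6, 0]
    H1 returns ([6, 0], ())
    H2 returns [([6, 0], ())]
= [([5, 0], ()), ([1, 0], ()), ([6, 0], ())]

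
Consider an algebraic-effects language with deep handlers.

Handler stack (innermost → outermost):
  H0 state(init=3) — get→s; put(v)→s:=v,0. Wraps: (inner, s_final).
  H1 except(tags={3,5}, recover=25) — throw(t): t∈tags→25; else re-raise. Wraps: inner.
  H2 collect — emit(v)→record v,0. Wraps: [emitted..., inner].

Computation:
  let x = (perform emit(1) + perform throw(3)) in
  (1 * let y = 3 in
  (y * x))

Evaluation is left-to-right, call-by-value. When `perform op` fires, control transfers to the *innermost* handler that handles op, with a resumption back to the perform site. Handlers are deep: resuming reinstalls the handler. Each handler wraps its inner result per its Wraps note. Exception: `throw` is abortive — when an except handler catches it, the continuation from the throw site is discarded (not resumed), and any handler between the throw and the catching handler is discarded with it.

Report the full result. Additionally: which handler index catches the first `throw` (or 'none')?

Evaluation trace:
emit(1) @ H2 ⇒ out+=1
throw(3) @ H1 caught ⇒ 25
H2 returns [1, 25]
= [1, 25]

Answer: [1, 25] ; first throw caught by: H1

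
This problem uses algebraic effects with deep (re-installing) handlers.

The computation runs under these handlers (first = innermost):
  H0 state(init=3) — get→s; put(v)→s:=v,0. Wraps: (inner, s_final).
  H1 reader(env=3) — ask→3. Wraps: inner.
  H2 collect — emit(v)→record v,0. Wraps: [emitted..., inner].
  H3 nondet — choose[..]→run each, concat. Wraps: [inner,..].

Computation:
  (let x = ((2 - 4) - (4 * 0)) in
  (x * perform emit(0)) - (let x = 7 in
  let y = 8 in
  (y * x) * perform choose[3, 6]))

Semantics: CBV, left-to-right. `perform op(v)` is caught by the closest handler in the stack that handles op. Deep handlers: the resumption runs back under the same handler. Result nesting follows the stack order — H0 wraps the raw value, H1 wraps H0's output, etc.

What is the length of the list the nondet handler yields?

Answer: 2

Step-by-step:
emit(0) @ H2 ⇒ out+=0
choose[3, 6] @ H3
  branch[0] choose=3:
    H0 returns (-168, 3)
    H1 returns (-168, 3)
    H2 returns [0, (-168, 3)]
    H3 returns [[0, (-168, 3)]]
  branch[1] choose=6:
    H0 returns (-336, 3)
    H1 returns (-336, 3)
    H2 returns [0, (-336, 3)]
    H3 returns [[0, (-336, 3)]]
= [[0, (-168, 3)], [0, (-336, 3)]]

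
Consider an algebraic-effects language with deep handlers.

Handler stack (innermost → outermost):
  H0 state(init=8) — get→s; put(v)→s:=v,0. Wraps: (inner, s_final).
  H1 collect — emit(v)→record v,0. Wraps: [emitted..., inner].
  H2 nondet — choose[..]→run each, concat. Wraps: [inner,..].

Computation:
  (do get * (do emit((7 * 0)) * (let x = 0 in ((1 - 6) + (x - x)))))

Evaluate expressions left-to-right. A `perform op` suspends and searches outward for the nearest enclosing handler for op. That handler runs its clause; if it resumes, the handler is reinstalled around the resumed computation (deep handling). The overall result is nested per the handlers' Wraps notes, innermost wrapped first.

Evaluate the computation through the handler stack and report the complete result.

Working:
get @ H0 ⇒ 8
emit(0) @ H1 ⇒ out+=0
H0 returns (0, 8)
H1 returns [0, (0, 8)]
H2 returns [[0, (0, 8)]]
= [[0, (0, 8)]]

Answer: [[0, (0, 8)]]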